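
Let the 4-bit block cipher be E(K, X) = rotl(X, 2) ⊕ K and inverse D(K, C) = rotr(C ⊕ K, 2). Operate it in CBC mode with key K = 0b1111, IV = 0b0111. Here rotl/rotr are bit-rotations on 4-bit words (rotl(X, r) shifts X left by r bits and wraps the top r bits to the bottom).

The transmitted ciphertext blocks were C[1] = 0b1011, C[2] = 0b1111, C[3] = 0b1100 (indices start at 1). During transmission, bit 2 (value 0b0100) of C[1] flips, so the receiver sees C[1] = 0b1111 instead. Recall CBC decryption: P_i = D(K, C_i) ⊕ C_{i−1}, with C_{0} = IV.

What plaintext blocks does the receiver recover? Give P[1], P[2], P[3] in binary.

P[1] = 0b0111, P[2] = 0b1111, P[3] = 0b0011

Only C[1] changed, to 0b1111. In CBC, a change in C_i garbles P_i and flips the same bit in P_{i+1}. Decrypting the received ciphertext:
P[1]: D(K, 0b1111) = 0b0000; 0b0000 ⊕ 0b0111 = 0b0111.
P[2]: D(K, 0b1111) = 0b0000; 0b0000 ⊕ 0b1111 = 0b1111.
P[3]: D(K, 0b1100) = 0b1100; 0b1100 ⊕ 0b1111 = 0b0011.
Blocks that differ from the original plaintext: P[1], P[2].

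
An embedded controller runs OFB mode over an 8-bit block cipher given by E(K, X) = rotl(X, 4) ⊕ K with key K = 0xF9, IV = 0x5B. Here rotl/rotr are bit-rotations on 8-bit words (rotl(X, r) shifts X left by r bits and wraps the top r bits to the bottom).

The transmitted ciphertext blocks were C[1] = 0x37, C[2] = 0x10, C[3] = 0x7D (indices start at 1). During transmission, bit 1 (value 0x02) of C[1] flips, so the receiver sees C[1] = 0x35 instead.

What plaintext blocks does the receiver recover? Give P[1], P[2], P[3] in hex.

P[1] = 0x79, P[2] = 0x2D, P[3] = 0x57

OFB decryption: S_i = E(K, S_{i−1}) with S_{0} = IV; P_i = C_i ⊕ S_i.
Only C[1] changed, to 0x35. In OFB, a change in C_i flips the same bit in P_i only; the keystream is unaffected. Decrypting the received ciphertext:
P[1]: S = E(K, 0x5B) = 0x4C; 0x35 ⊕ 0x4C = 0x79.
P[2]: S = E(K, 0x4C) = 0x3D; 0x10 ⊕ 0x3D = 0x2D.
P[3]: S = E(K, 0x3D) = 0x2A; 0x7D ⊕ 0x2A = 0x57.
Blocks that differ from the original plaintext: P[1].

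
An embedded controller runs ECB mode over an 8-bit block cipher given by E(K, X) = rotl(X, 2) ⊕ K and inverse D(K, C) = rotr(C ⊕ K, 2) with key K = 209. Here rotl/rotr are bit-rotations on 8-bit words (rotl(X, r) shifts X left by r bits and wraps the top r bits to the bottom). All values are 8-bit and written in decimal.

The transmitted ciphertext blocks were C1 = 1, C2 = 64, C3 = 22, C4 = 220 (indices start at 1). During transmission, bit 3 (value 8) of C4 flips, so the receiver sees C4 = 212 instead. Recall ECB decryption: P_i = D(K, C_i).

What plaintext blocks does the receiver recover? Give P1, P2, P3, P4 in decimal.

Only C4 changed, to 212. In ECB, a change in C_i affects only P_i. Decrypting the received ciphertext:
P1: D(K, 1) = 52.
P2: D(K, 64) = 100.
P3: D(K, 22) = 241.
P4: D(K, 212) = 65.
Blocks that differ from the original plaintext: P4.

P1 = 52, P2 = 100, P3 = 241, P4 = 65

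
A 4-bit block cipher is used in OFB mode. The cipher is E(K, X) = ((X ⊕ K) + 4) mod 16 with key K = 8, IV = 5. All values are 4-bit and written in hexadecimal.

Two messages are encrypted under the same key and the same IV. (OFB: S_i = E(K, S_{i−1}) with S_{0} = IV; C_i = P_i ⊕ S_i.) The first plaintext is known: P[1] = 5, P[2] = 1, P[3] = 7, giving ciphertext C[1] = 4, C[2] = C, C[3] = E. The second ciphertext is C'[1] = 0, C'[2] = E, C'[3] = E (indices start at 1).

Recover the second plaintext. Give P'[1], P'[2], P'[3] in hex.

In OFB with a reused IV, both messages share the same keystream S_i, so C_i ⊕ C'_i = P_i ⊕ P'_i and thus P'_i = P_i ⊕ C_i ⊕ C'_i.
P'[1]: 5 ⊕ 4 ⊕ 0 = 1.
P'[2]: 1 ⊕ C ⊕ E = 3.
P'[3]: 7 ⊕ E ⊕ E = 7.

P'[1] = 1, P'[2] = 3, P'[3] = 7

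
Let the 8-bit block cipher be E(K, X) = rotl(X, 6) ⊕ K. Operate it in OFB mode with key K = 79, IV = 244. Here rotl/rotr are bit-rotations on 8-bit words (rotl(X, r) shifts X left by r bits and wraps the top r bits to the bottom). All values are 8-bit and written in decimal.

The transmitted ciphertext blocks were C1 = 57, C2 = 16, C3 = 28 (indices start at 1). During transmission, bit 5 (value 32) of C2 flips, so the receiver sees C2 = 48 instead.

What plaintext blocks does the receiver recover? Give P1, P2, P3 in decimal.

OFB decryption: S_i = E(K, S_{i−1}) with S_{0} = IV; P_i = C_i ⊕ S_i.
Only C2 changed, to 48. In OFB, a change in C_i flips the same bit in P_i only; the keystream is unaffected. Decrypting the received ciphertext:
P1: S = E(K, 244) = 114; 57 ⊕ 114 = 75.
P2: S = E(K, 114) = 211; 48 ⊕ 211 = 227.
P3: S = E(K, 211) = 187; 28 ⊕ 187 = 167.
Blocks that differ from the original plaintext: P2.

P1 = 75, P2 = 227, P3 = 167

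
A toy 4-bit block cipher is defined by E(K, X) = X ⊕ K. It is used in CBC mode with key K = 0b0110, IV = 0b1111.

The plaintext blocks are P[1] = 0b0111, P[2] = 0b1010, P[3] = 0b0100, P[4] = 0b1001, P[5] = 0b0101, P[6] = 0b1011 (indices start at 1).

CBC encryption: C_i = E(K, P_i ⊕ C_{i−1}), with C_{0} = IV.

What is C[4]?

C[1]: P[1] ⊕ 0b1111 = 0b1000; E(K, 0b1000) = 0b1110.
C[2]: P[2] ⊕ 0b1110 = 0b0100; E(K, 0b0100) = 0b0010.
C[3]: P[3] ⊕ 0b0010 = 0b0110; E(K, 0b0110) = 0b0000.
C[4]: P[4] ⊕ 0b0000 = 0b1001; E(K, 0b1001) = 0b1111.

C[4] = 0b1111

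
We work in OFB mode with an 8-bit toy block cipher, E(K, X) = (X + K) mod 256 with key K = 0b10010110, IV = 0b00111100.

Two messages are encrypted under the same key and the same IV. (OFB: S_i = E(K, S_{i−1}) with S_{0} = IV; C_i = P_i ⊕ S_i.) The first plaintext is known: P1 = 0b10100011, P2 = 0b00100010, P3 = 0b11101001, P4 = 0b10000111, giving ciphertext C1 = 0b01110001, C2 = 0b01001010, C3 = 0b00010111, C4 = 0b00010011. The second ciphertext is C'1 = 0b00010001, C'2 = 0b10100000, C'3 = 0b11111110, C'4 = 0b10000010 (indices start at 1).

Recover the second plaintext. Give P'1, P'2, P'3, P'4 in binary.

In OFB with a reused IV, both messages share the same keystream S_i, so C_i ⊕ C'_i = P_i ⊕ P'_i and thus P'_i = P_i ⊕ C_i ⊕ C'_i.
P'1: 0b10100011 ⊕ 0b01110001 ⊕ 0b00010001 = 0b11000011.
P'2: 0b00100010 ⊕ 0b01001010 ⊕ 0b10100000 = 0b11001000.
P'3: 0b11101001 ⊕ 0b00010111 ⊕ 0b11111110 = 0b00000000.
P'4: 0b10000111 ⊕ 0b00010011 ⊕ 0b10000010 = 0b00010110.

P'1 = 0b11000011, P'2 = 0b11001000, P'3 = 0b00000000, P'4 = 0b00010110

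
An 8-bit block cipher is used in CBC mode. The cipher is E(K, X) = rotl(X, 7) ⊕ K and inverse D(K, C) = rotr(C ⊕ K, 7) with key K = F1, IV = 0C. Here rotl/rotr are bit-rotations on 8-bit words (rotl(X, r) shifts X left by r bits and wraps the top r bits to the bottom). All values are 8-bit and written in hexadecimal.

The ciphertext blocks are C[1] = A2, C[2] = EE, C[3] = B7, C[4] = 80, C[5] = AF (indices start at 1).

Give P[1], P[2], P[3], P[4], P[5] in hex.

CBC decryption: P_i = D(K, C_i) ⊕ C_{i−1}, with C_{0} = IV.
P[1]: D(K, A2) = A6; A6 ⊕ 0C = AA.
P[2]: D(K, EE) = 3E; 3E ⊕ A2 = 9C.
P[3]: D(K, B7) = 8C; 8C ⊕ EE = 62.
P[4]: D(K, 80) = E2; E2 ⊕ B7 = 55.
P[5]: D(K, AF) = BC; BC ⊕ 80 = 3C.

P[1] = AA, P[2] = 9C, P[3] = 62, P[4] = 55, P[5] = 3C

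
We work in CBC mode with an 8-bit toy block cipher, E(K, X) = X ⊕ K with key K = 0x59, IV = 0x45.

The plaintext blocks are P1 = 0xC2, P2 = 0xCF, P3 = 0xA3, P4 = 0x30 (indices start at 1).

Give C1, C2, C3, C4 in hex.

C1 = 0xDE, C2 = 0x48, C3 = 0xB2, C4 = 0xDB

CBC encryption: C_i = E(K, P_i ⊕ C_{i−1}), with C_{0} = IV.
C1: P1 ⊕ 0x45 = 0x87; E(K, 0x87) = 0xDE.
C2: P2 ⊕ 0xDE = 0x11; E(K, 0x11) = 0x48.
C3: P3 ⊕ 0x48 = 0xEB; E(K, 0xEB) = 0xB2.
C4: P4 ⊕ 0xB2 = 0x82; E(K, 0x82) = 0xDB.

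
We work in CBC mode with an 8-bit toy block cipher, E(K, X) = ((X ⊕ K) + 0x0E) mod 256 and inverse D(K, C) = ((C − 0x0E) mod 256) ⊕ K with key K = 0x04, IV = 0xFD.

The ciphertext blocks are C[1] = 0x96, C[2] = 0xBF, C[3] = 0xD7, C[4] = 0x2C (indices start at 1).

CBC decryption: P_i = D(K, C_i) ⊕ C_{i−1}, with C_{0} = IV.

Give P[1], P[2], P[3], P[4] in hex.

P[1] = 0x71, P[2] = 0x23, P[3] = 0x72, P[4] = 0xCD

P[1]: D(K, 0x96) = 0x8C; 0x8C ⊕ 0xFD = 0x71.
P[2]: D(K, 0xBF) = 0xB5; 0xB5 ⊕ 0x96 = 0x23.
P[3]: D(K, 0xD7) = 0xCD; 0xCD ⊕ 0xBF = 0x72.
P[4]: D(K, 0x2C) = 0x1A; 0x1A ⊕ 0xD7 = 0xCD.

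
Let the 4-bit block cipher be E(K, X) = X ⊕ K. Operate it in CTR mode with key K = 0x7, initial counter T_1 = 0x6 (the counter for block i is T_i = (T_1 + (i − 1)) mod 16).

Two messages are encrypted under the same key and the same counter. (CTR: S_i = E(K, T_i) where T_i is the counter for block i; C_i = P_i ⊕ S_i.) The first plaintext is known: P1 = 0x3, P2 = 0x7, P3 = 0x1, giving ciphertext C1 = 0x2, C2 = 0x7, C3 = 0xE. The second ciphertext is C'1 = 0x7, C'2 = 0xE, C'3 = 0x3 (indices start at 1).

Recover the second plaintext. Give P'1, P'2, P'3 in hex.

In CTR with a reused counter, both messages share the same keystream S_i, so C_i ⊕ C'_i = P_i ⊕ P'_i and thus P'_i = P_i ⊕ C_i ⊕ C'_i.
P'1: 0x3 ⊕ 0x2 ⊕ 0x7 = 0x6.
P'2: 0x7 ⊕ 0x7 ⊕ 0xE = 0xE.
P'3: 0x1 ⊕ 0xE ⊕ 0x3 = 0xC.

P'1 = 0x6, P'2 = 0xE, P'3 = 0xC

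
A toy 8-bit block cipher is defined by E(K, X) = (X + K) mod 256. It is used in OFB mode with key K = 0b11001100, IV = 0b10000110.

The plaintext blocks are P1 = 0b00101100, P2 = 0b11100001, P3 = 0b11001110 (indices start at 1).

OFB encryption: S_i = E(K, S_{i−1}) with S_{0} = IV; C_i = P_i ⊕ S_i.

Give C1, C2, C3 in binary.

C1 = 0b01111110, C2 = 0b11111111, C3 = 0b00100100

C1: S = E(K, 0b10000110) = 0b01010010; 0b00101100 ⊕ 0b01010010 = 0b01111110.
C2: S = E(K, 0b01010010) = 0b00011110; 0b11100001 ⊕ 0b00011110 = 0b11111111.
C3: S = E(K, 0b00011110) = 0b11101010; 0b11001110 ⊕ 0b11101010 = 0b00100100.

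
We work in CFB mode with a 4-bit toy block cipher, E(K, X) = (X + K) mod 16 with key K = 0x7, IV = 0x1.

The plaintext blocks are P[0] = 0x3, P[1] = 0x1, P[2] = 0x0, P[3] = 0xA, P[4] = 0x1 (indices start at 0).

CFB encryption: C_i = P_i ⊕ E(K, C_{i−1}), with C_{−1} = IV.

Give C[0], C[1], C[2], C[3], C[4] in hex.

C[0] = 0xB, C[1] = 0x3, C[2] = 0xA, C[3] = 0xB, C[4] = 0x3

C[0]: E(K, 0x1) = 0x8; 0x3 ⊕ 0x8 = 0xB.
C[1]: E(K, 0xB) = 0x2; 0x1 ⊕ 0x2 = 0x3.
C[2]: E(K, 0x3) = 0xA; 0x0 ⊕ 0xA = 0xA.
C[3]: E(K, 0xA) = 0x1; 0xA ⊕ 0x1 = 0xB.
C[4]: E(K, 0xB) = 0x2; 0x1 ⊕ 0x2 = 0x3.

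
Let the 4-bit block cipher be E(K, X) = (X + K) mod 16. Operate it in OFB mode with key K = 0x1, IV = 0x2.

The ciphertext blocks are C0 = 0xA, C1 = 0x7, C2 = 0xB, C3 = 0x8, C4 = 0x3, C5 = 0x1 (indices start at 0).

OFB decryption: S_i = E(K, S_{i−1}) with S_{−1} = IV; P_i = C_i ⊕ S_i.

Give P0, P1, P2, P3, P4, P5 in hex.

P0 = 0x9, P1 = 0x3, P2 = 0xE, P3 = 0xE, P4 = 0x4, P5 = 0x9

P0: S = E(K, 0x2) = 0x3; 0xA ⊕ 0x3 = 0x9.
P1: S = E(K, 0x3) = 0x4; 0x7 ⊕ 0x4 = 0x3.
P2: S = E(K, 0x4) = 0x5; 0xB ⊕ 0x5 = 0xE.
P3: S = E(K, 0x5) = 0x6; 0x8 ⊕ 0x6 = 0xE.
P4: S = E(K, 0x6) = 0x7; 0x3 ⊕ 0x7 = 0x4.
P5: S = E(K, 0x7) = 0x8; 0x1 ⊕ 0x8 = 0x9.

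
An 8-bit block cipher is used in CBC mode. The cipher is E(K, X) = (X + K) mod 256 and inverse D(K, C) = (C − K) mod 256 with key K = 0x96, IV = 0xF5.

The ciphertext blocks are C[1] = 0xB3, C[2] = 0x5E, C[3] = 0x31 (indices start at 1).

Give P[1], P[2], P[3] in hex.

P[1] = 0xE8, P[2] = 0x7B, P[3] = 0xC5

CBC decryption: P_i = D(K, C_i) ⊕ C_{i−1}, with C_{0} = IV.
P[1]: D(K, 0xB3) = 0x1D; 0x1D ⊕ 0xF5 = 0xE8.
P[2]: D(K, 0x5E) = 0xC8; 0xC8 ⊕ 0xB3 = 0x7B.
P[3]: D(K, 0x31) = 0x9B; 0x9B ⊕ 0x5E = 0xC5.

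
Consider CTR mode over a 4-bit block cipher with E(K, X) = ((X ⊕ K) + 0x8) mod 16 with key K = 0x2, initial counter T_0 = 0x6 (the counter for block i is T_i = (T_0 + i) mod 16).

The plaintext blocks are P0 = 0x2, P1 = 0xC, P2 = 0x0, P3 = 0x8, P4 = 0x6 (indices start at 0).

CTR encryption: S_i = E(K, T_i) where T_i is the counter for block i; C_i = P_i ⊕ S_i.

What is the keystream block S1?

0xD

C0: T = 0x6, S = E(K, T) = 0xC; 0x2 ⊕ 0xC = 0xE.
C1: T = 0x7, S = E(K, T) = 0xD; 0xC ⊕ 0xD = 0x1.
So S1 = 0xD.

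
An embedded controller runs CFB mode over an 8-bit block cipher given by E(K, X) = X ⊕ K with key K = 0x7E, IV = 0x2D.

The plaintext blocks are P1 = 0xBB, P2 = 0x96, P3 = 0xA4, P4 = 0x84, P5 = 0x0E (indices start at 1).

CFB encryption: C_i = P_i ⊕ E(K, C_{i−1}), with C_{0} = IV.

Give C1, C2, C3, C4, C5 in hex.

C1: E(K, 0x2D) = 0x53; 0xBB ⊕ 0x53 = 0xE8.
C2: E(K, 0xE8) = 0x96; 0x96 ⊕ 0x96 = 0x00.
C3: E(K, 0x00) = 0x7E; 0xA4 ⊕ 0x7E = 0xDA.
C4: E(K, 0xDA) = 0xA4; 0x84 ⊕ 0xA4 = 0x20.
C5: E(K, 0x20) = 0x5E; 0x0E ⊕ 0x5E = 0x50.

C1 = 0xE8, C2 = 0x00, C3 = 0xDA, C4 = 0x20, C5 = 0x50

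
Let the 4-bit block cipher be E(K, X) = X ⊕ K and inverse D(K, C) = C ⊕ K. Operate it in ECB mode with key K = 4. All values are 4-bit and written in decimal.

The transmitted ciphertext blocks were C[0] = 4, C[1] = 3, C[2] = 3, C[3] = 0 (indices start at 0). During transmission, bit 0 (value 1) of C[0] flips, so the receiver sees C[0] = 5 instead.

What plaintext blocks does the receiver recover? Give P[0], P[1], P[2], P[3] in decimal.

P[0] = 1, P[1] = 7, P[2] = 7, P[3] = 4

ECB decryption: P_i = D(K, C_i).
Only C[0] changed, to 5. In ECB, a change in C_i affects only P_i. Decrypting the received ciphertext:
P[0]: D(K, 5) = 1.
P[1]: D(K, 3) = 7.
P[2]: D(K, 3) = 7.
P[3]: D(K, 0) = 4.
Blocks that differ from the original plaintext: P[0].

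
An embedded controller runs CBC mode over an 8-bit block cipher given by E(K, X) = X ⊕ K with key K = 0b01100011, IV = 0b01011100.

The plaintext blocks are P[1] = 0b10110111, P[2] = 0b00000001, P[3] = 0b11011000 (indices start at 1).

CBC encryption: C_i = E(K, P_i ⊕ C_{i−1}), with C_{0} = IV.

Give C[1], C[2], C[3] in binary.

C[1] = 0b10001000, C[2] = 0b11101010, C[3] = 0b01010001

C[1]: P[1] ⊕ 0b01011100 = 0b11101011; E(K, 0b11101011) = 0b10001000.
C[2]: P[2] ⊕ 0b10001000 = 0b10001001; E(K, 0b10001001) = 0b11101010.
C[3]: P[3] ⊕ 0b11101010 = 0b00110010; E(K, 0b00110010) = 0b01010001.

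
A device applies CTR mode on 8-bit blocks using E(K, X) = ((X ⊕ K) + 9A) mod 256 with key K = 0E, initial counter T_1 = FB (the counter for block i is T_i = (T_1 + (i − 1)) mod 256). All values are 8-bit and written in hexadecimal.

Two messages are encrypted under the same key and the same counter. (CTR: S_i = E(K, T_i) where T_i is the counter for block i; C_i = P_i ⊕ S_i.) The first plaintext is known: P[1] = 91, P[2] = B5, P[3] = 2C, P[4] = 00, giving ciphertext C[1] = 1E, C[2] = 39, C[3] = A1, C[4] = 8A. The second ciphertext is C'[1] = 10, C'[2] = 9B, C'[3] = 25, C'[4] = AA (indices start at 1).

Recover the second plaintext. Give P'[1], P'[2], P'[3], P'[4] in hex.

In CTR with a reused counter, both messages share the same keystream S_i, so C_i ⊕ C'_i = P_i ⊕ P'_i and thus P'_i = P_i ⊕ C_i ⊕ C'_i.
P'[1]: 91 ⊕ 1E ⊕ 10 = 9F.
P'[2]: B5 ⊕ 39 ⊕ 9B = 17.
P'[3]: 2C ⊕ A1 ⊕ 25 = A8.
P'[4]: 00 ⊕ 8A ⊕ AA = 20.

P'[1] = 9F, P'[2] = 17, P'[3] = A8, P'[4] = 20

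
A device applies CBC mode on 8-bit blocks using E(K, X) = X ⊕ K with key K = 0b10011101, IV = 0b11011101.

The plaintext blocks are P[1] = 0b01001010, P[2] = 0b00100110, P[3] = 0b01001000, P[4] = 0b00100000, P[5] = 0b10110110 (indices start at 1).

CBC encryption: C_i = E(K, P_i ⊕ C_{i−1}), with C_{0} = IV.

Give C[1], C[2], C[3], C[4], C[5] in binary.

C[1] = 0b00001010, C[2] = 0b10110001, C[3] = 0b01100100, C[4] = 0b11011001, C[5] = 0b11110010

C[1]: P[1] ⊕ 0b11011101 = 0b10010111; E(K, 0b10010111) = 0b00001010.
C[2]: P[2] ⊕ 0b00001010 = 0b00101100; E(K, 0b00101100) = 0b10110001.
C[3]: P[3] ⊕ 0b10110001 = 0b11111001; E(K, 0b11111001) = 0b01100100.
C[4]: P[4] ⊕ 0b01100100 = 0b01000100; E(K, 0b01000100) = 0b11011001.
C[5]: P[5] ⊕ 0b11011001 = 0b01101111; E(K, 0b01101111) = 0b11110010.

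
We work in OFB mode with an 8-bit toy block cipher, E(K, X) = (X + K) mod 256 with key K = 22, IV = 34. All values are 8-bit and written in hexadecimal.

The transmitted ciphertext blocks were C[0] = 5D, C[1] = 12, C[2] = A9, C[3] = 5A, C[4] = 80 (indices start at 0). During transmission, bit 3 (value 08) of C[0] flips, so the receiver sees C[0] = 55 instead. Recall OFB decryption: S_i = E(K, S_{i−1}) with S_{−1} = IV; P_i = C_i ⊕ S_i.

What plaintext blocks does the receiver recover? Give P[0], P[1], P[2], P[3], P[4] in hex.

P[0] = 03, P[1] = 6A, P[2] = 33, P[3] = E6, P[4] = 5E

Only C[0] changed, to 55. In OFB, a change in C_i flips the same bit in P_i only; the keystream is unaffected. Decrypting the received ciphertext:
P[0]: S = E(K, 34) = 56; 55 ⊕ 56 = 03.
P[1]: S = E(K, 56) = 78; 12 ⊕ 78 = 6A.
P[2]: S = E(K, 78) = 9A; A9 ⊕ 9A = 33.
P[3]: S = E(K, 9A) = BC; 5A ⊕ BC = E6.
P[4]: S = E(K, BC) = DE; 80 ⊕ DE = 5E.
Blocks that differ from the original plaintext: P[0].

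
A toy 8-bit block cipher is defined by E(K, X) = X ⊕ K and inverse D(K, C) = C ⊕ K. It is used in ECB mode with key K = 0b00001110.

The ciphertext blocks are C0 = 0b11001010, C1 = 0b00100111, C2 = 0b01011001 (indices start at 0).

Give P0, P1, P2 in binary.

ECB decryption: P_i = D(K, C_i).
P0: D(K, 0b11001010) = 0b11000100.
P1: D(K, 0b00100111) = 0b00101001.
P2: D(K, 0b01011001) = 0b01010111.

P0 = 0b11000100, P1 = 0b00101001, P2 = 0b01010111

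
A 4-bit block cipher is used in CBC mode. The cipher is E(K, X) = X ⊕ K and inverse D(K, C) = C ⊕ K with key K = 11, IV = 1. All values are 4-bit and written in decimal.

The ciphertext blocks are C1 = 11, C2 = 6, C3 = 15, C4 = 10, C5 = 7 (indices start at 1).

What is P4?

CBC decryption: P_i = D(K, C_i) ⊕ C_{i−1}, with C_{0} = IV.
P4: D(K, 10) = 1; 1 ⊕ 15 = 14.

P4 = 14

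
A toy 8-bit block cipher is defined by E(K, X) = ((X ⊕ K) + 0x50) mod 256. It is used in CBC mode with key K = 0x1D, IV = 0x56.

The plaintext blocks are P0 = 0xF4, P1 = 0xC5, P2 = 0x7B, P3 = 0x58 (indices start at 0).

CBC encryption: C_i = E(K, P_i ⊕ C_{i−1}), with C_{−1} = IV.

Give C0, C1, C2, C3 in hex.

C0: P0 ⊕ 0x56 = 0xA2; E(K, 0xA2) = 0x0F.
C1: P1 ⊕ 0x0F = 0xCA; E(K, 0xCA) = 0x27.
C2: P2 ⊕ 0x27 = 0x5C; E(K, 0x5C) = 0x91.
C3: P3 ⊕ 0x91 = 0xC9; E(K, 0xC9) = 0x24.

C0 = 0x0F, C1 = 0x27, C2 = 0x91, C3 = 0x24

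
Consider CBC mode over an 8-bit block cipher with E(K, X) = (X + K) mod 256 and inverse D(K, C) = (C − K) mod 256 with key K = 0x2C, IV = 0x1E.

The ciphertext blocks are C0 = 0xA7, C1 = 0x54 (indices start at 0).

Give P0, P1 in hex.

P0 = 0x65, P1 = 0x8F

CBC decryption: P_i = D(K, C_i) ⊕ C_{i−1}, with C_{−1} = IV.
P0: D(K, 0xA7) = 0x7B; 0x7B ⊕ 0x1E = 0x65.
P1: D(K, 0x54) = 0x28; 0x28 ⊕ 0xA7 = 0x8F.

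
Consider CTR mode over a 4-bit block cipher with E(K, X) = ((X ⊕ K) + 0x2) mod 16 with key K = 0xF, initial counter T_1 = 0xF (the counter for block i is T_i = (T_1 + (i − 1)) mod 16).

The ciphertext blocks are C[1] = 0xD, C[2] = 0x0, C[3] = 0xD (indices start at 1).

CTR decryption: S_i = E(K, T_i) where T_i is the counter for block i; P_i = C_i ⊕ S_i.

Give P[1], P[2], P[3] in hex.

P[1] = 0xF, P[2] = 0x1, P[3] = 0xD

P[1]: T = 0xF, S = E(K, T) = 0x2; 0xD ⊕ 0x2 = 0xF.
P[2]: T = 0x0, S = E(K, T) = 0x1; 0x0 ⊕ 0x1 = 0x1.
P[3]: T = 0x1, S = E(K, T) = 0x0; 0xD ⊕ 0x0 = 0xD.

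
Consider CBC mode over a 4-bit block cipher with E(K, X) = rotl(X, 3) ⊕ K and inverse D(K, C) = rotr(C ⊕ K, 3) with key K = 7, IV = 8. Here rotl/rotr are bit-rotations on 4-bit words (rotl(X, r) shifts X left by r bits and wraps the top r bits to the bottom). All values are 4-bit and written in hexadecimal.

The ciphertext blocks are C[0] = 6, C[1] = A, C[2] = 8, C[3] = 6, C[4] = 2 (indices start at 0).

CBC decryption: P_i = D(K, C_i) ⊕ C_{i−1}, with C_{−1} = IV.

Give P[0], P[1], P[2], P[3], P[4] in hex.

P[0]: D(K, 6) = 2; 2 ⊕ 8 = A.
P[1]: D(K, A) = B; B ⊕ 6 = D.
P[2]: D(K, 8) = F; F ⊕ A = 5.
P[3]: D(K, 6) = 2; 2 ⊕ 8 = A.
P[4]: D(K, 2) = A; A ⊕ 6 = C.

P[0] = A, P[1] = D, P[2] = 5, P[3] = A, P[4] = C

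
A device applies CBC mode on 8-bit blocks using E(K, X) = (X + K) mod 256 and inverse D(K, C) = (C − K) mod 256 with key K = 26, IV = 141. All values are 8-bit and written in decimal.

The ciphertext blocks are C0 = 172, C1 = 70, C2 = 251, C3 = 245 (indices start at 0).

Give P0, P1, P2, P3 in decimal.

P0 = 31, P1 = 128, P2 = 167, P3 = 32

CBC decryption: P_i = D(K, C_i) ⊕ C_{i−1}, with C_{−1} = IV.
P0: D(K, 172) = 146; 146 ⊕ 141 = 31.
P1: D(K, 70) = 44; 44 ⊕ 172 = 128.
P2: D(K, 251) = 225; 225 ⊕ 70 = 167.
P3: D(K, 245) = 219; 219 ⊕ 251 = 32.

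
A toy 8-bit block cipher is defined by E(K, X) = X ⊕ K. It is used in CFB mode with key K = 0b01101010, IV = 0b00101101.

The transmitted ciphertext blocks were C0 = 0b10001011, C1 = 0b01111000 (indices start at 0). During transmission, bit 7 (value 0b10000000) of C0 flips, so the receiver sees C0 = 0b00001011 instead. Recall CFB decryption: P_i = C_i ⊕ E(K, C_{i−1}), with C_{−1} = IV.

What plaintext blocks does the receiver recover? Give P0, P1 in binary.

Only C0 changed, to 0b00001011. In CFB, a change in C_i flips the same bit in P_i and garbles P_{i+1}. Decrypting the received ciphertext:
P0: E(K, 0b00101101) = 0b01000111; 0b00001011 ⊕ 0b01000111 = 0b01001100.
P1: E(K, 0b00001011) = 0b01100001; 0b01111000 ⊕ 0b01100001 = 0b00011001.
Blocks that differ from the original plaintext: P0, P1.

P0 = 0b01001100, P1 = 0b00011001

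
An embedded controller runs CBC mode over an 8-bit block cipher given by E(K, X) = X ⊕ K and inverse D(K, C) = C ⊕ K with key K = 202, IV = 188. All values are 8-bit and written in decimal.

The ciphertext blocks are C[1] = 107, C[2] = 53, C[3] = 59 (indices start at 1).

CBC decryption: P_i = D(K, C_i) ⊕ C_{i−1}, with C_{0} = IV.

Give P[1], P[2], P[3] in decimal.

P[1]: D(K, 107) = 161; 161 ⊕ 188 = 29.
P[2]: D(K, 53) = 255; 255 ⊕ 107 = 148.
P[3]: D(K, 59) = 241; 241 ⊕ 53 = 196.

P[1] = 29, P[2] = 148, P[3] = 196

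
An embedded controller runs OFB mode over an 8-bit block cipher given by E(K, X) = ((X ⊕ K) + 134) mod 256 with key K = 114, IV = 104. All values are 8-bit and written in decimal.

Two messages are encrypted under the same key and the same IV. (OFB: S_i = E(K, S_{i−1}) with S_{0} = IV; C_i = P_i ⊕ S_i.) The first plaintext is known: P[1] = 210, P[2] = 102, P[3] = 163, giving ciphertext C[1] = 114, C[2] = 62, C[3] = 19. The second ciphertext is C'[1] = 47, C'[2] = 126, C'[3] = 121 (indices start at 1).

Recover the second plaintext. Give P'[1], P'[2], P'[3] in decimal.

In OFB with a reused IV, both messages share the same keystream S_i, so C_i ⊕ C'_i = P_i ⊕ P'_i and thus P'_i = P_i ⊕ C_i ⊕ C'_i.
P'[1]: 210 ⊕ 114 ⊕ 47 = 143.
P'[2]: 102 ⊕ 62 ⊕ 126 = 38.
P'[3]: 163 ⊕ 19 ⊕ 121 = 201.

P'[1] = 143, P'[2] = 38, P'[3] = 201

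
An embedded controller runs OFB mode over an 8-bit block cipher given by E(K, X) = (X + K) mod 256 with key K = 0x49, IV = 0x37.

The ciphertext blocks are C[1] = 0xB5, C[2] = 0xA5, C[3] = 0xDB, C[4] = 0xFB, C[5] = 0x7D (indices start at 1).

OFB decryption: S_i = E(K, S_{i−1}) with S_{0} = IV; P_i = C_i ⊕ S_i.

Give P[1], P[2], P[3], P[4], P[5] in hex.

P[1] = 0x35, P[2] = 0x6C, P[3] = 0xC9, P[4] = 0xA0, P[5] = 0xD9

P[1]: S = E(K, 0x37) = 0x80; 0xB5 ⊕ 0x80 = 0x35.
P[2]: S = E(K, 0x80) = 0xC9; 0xA5 ⊕ 0xC9 = 0x6C.
P[3]: S = E(K, 0xC9) = 0x12; 0xDB ⊕ 0x12 = 0xC9.
P[4]: S = E(K, 0x12) = 0x5B; 0xFB ⊕ 0x5B = 0xA0.
P[5]: S = E(K, 0x5B) = 0xA4; 0x7D ⊕ 0xA4 = 0xD9.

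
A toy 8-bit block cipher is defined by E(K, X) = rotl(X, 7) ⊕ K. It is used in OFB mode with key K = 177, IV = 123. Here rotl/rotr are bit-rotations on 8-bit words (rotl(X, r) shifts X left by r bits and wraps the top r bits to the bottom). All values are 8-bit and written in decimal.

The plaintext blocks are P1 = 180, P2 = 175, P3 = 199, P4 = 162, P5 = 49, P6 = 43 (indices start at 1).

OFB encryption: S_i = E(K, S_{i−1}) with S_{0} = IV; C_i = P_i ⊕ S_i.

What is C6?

C6 = 99

C1: S = E(K, 123) = 12; 180 ⊕ 12 = 184.
C2: S = E(K, 12) = 183; 175 ⊕ 183 = 24.
C3: S = E(K, 183) = 106; 199 ⊕ 106 = 173.
C4: S = E(K, 106) = 132; 162 ⊕ 132 = 38.
C5: S = E(K, 132) = 243; 49 ⊕ 243 = 194.
C6: S = E(K, 243) = 72; 43 ⊕ 72 = 99.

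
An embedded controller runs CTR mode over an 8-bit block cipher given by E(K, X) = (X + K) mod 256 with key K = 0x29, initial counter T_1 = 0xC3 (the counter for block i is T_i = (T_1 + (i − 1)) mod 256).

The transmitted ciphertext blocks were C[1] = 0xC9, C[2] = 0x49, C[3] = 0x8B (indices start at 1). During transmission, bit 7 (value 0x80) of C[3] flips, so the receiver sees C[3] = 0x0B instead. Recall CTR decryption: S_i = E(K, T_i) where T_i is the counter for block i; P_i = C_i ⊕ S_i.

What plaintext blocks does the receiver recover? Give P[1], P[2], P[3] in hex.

P[1] = 0x25, P[2] = 0xA4, P[3] = 0xE5

Only C[3] changed, to 0x0B. In CTR, a change in C_i flips the same bit in P_i only; the keystream is unaffected. Decrypting the received ciphertext:
P[1]: T = 0xC3, S = E(K, T) = 0xEC; 0xC9 ⊕ 0xEC = 0x25.
P[2]: T = 0xC4, S = E(K, T) = 0xED; 0x49 ⊕ 0xED = 0xA4.
P[3]: T = 0xC5, S = E(K, T) = 0xEE; 0x0B ⊕ 0xEE = 0xE5.
Blocks that differ from the original plaintext: P[3].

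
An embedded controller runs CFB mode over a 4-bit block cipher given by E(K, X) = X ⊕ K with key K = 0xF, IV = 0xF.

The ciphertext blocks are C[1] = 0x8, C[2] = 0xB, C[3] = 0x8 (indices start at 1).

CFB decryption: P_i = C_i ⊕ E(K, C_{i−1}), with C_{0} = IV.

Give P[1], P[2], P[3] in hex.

P[1]: E(K, 0xF) = 0x0; 0x8 ⊕ 0x0 = 0x8.
P[2]: E(K, 0x8) = 0x7; 0xB ⊕ 0x7 = 0xC.
P[3]: E(K, 0xB) = 0x4; 0x8 ⊕ 0x4 = 0xC.

P[1] = 0x8, P[2] = 0xC, P[3] = 0xC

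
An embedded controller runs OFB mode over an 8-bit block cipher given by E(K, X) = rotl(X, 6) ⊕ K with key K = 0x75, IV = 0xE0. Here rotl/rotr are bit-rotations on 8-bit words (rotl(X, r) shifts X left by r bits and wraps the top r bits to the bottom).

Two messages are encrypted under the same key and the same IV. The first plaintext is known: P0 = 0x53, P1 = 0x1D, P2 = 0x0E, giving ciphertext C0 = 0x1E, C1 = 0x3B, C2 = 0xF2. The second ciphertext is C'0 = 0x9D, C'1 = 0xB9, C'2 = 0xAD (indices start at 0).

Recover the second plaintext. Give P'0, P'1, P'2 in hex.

P'0 = 0xD0, P'1 = 0x9F, P'2 = 0x51

In OFB with a reused IV, both messages share the same keystream S_i, so C_i ⊕ C'_i = P_i ⊕ P'_i and thus P'_i = P_i ⊕ C_i ⊕ C'_i.
P'0: 0x53 ⊕ 0x1E ⊕ 0x9D = 0xD0.
P'1: 0x1D ⊕ 0x3B ⊕ 0xB9 = 0x9F.
P'2: 0x0E ⊕ 0xF2 ⊕ 0xAD = 0x51.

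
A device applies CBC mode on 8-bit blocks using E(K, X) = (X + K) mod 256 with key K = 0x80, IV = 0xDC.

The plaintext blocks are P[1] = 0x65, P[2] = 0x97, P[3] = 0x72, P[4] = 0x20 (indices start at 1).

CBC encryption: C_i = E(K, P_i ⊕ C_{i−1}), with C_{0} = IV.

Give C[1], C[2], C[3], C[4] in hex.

C[1]: P[1] ⊕ 0xDC = 0xB9; E(K, 0xB9) = 0x39.
C[2]: P[2] ⊕ 0x39 = 0xAE; E(K, 0xAE) = 0x2E.
C[3]: P[3] ⊕ 0x2E = 0x5C; E(K, 0x5C) = 0xDC.
C[4]: P[4] ⊕ 0xDC = 0xFC; E(K, 0xFC) = 0x7C.

C[1] = 0x39, C[2] = 0x2E, C[3] = 0xDC, C[4] = 0x7C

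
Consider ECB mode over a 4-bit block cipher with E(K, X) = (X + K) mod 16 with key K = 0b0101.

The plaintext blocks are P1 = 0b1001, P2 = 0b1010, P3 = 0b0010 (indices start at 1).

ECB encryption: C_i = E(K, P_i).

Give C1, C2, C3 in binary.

C1: E(K, 0b1001) = 0b1110.
C2: E(K, 0b1010) = 0b1111.
C3: E(K, 0b0010) = 0b0111.

C1 = 0b1110, C2 = 0b1111, C3 = 0b0111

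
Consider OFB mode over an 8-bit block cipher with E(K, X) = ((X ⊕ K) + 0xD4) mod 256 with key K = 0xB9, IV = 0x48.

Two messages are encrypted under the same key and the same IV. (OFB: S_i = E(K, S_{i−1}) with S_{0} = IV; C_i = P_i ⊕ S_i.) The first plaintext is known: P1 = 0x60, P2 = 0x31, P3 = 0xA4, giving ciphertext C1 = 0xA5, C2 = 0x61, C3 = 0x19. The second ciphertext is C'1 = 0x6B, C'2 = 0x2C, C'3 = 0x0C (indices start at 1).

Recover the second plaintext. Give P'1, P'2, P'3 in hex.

P'1 = 0xAE, P'2 = 0x7C, P'3 = 0xB1

In OFB with a reused IV, both messages share the same keystream S_i, so C_i ⊕ C'_i = P_i ⊕ P'_i and thus P'_i = P_i ⊕ C_i ⊕ C'_i.
P'1: 0x60 ⊕ 0xA5 ⊕ 0x6B = 0xAE.
P'2: 0x31 ⊕ 0x61 ⊕ 0x2C = 0x7C.
P'3: 0xA4 ⊕ 0x19 ⊕ 0x0C = 0xB1.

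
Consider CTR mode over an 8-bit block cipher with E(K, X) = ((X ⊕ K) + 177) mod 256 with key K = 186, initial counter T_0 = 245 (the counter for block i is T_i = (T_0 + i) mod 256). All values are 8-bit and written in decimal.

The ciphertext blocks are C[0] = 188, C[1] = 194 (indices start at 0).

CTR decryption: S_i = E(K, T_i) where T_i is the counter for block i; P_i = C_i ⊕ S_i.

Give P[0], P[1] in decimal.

P[0]: T = 245, S = E(K, T) = 0; 188 ⊕ 0 = 188.
P[1]: T = 246, S = E(K, T) = 253; 194 ⊕ 253 = 63.

P[0] = 188, P[1] = 63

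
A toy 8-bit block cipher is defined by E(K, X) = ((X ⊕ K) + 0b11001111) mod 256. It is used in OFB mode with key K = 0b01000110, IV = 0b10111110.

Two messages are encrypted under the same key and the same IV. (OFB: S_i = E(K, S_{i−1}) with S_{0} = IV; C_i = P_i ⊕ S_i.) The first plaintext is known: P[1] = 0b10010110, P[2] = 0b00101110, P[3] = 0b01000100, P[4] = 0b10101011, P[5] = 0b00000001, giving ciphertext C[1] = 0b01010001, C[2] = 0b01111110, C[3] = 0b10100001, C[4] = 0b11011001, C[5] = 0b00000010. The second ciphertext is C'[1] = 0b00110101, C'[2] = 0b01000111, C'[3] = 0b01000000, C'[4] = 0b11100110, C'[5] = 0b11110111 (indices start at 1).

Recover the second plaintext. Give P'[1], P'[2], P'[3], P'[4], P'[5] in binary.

P'[1] = 0b11110010, P'[2] = 0b00010111, P'[3] = 0b10100101, P'[4] = 0b10010100, P'[5] = 0b11110100

In OFB with a reused IV, both messages share the same keystream S_i, so C_i ⊕ C'_i = P_i ⊕ P'_i and thus P'_i = P_i ⊕ C_i ⊕ C'_i.
P'[1]: 0b10010110 ⊕ 0b01010001 ⊕ 0b00110101 = 0b11110010.
P'[2]: 0b00101110 ⊕ 0b01111110 ⊕ 0b01000111 = 0b00010111.
P'[3]: 0b01000100 ⊕ 0b10100001 ⊕ 0b01000000 = 0b10100101.
P'[4]: 0b10101011 ⊕ 0b11011001 ⊕ 0b11100110 = 0b10010100.
P'[5]: 0b00000001 ⊕ 0b00000010 ⊕ 0b11110111 = 0b11110100.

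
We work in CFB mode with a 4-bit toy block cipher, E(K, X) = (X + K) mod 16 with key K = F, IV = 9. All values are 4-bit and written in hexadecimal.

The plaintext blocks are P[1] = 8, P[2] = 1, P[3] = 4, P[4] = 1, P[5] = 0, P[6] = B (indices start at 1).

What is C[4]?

CFB encryption: C_i = P_i ⊕ E(K, C_{i−1}), with C_{0} = IV.
C[1]: E(K, 9) = 8; 8 ⊕ 8 = 0.
C[2]: E(K, 0) = F; 1 ⊕ F = E.
C[3]: E(K, E) = D; 4 ⊕ D = 9.
C[4]: E(K, 9) = 8; 1 ⊕ 8 = 9.

C[4] = 9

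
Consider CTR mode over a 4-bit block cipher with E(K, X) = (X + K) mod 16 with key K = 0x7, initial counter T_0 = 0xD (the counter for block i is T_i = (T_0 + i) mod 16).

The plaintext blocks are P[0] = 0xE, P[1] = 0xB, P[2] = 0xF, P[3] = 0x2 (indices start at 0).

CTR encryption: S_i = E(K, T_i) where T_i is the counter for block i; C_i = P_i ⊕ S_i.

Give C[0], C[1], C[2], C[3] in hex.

C[0]: T = 0xD, S = E(K, T) = 0x4; 0xE ⊕ 0x4 = 0xA.
C[1]: T = 0xE, S = E(K, T) = 0x5; 0xB ⊕ 0x5 = 0xE.
C[2]: T = 0xF, S = E(K, T) = 0x6; 0xF ⊕ 0x6 = 0x9.
C[3]: T = 0x0, S = E(K, T) = 0x7; 0x2 ⊕ 0x7 = 0x5.

C[0] = 0xA, C[1] = 0xE, C[2] = 0x9, C[3] = 0x5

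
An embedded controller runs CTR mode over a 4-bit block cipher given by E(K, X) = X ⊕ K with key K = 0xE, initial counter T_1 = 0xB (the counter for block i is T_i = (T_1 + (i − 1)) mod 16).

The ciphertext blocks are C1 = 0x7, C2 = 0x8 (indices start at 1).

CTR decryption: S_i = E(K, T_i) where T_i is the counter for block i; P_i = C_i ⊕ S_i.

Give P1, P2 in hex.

P1 = 0x2, P2 = 0xA

P1: T = 0xB, S = E(K, T) = 0x5; 0x7 ⊕ 0x5 = 0x2.
P2: T = 0xC, S = E(K, T) = 0x2; 0x8 ⊕ 0x2 = 0xA.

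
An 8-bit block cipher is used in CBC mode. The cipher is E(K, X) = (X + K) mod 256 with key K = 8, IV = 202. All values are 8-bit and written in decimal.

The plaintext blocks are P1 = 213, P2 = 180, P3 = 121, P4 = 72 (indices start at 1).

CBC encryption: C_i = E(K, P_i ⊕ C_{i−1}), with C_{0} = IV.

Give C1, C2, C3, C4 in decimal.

C1: P1 ⊕ 202 = 31; E(K, 31) = 39.
C2: P2 ⊕ 39 = 147; E(K, 147) = 155.
C3: P3 ⊕ 155 = 226; E(K, 226) = 234.
C4: P4 ⊕ 234 = 162; E(K, 162) = 170.

C1 = 39, C2 = 155, C3 = 234, C4 = 170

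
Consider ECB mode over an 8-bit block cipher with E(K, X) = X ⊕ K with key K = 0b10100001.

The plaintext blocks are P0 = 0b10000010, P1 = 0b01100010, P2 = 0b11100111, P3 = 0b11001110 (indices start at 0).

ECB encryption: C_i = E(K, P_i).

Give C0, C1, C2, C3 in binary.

C0 = 0b00100011, C1 = 0b11000011, C2 = 0b01000110, C3 = 0b01101111

C0: E(K, 0b10000010) = 0b00100011.
C1: E(K, 0b01100010) = 0b11000011.
C2: E(K, 0b11100111) = 0b01000110.
C3: E(K, 0b11001110) = 0b01101111.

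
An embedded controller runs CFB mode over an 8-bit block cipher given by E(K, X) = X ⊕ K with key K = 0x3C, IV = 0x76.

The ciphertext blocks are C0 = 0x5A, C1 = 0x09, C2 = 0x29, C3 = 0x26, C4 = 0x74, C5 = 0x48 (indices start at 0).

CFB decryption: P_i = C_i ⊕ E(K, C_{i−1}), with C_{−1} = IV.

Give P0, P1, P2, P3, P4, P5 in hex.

P0: E(K, 0x76) = 0x4A; 0x5A ⊕ 0x4A = 0x10.
P1: E(K, 0x5A) = 0x66; 0x09 ⊕ 0x66 = 0x6F.
P2: E(K, 0x09) = 0x35; 0x29 ⊕ 0x35 = 0x1C.
P3: E(K, 0x29) = 0x15; 0x26 ⊕ 0x15 = 0x33.
P4: E(K, 0x26) = 0x1A; 0x74 ⊕ 0x1A = 0x6E.
P5: E(K, 0x74) = 0x48; 0x48 ⊕ 0x48 = 0x00.

P0 = 0x10, P1 = 0x6F, P2 = 0x1C, P3 = 0x33, P4 = 0x6E, P5 = 0x00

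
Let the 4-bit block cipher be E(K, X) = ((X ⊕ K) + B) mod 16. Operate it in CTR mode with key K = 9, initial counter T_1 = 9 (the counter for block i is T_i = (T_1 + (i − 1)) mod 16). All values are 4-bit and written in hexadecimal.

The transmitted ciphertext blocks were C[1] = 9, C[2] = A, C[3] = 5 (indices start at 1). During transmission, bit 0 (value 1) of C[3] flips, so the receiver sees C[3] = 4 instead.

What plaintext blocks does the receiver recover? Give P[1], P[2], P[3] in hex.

CTR decryption: S_i = E(K, T_i) where T_i is the counter for block i; P_i = C_i ⊕ S_i.
Only C[3] changed, to 4. In CTR, a change in C_i flips the same bit in P_i only; the keystream is unaffected. Decrypting the received ciphertext:
P[1]: T = 9, S = E(K, T) = B; 9 ⊕ B = 2.
P[2]: T = A, S = E(K, T) = E; A ⊕ E = 4.
P[3]: T = B, S = E(K, T) = D; 4 ⊕ D = 9.
Blocks that differ from the original plaintext: P[3].

P[1] = 2, P[2] = 4, P[3] = 9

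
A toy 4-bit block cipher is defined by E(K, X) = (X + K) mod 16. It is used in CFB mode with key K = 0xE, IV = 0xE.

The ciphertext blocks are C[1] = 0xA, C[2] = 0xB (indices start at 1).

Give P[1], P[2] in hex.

P[1] = 0x6, P[2] = 0x3

CFB decryption: P_i = C_i ⊕ E(K, C_{i−1}), with C_{0} = IV.
P[1]: E(K, 0xE) = 0xC; 0xA ⊕ 0xC = 0x6.
P[2]: E(K, 0xA) = 0x8; 0xB ⊕ 0x8 = 0x3.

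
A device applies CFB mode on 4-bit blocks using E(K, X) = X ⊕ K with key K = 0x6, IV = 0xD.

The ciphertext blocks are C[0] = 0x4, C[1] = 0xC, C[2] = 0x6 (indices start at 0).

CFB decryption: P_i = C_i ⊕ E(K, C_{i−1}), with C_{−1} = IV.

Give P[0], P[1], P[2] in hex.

P[0]: E(K, 0xD) = 0xB; 0x4 ⊕ 0xB = 0xF.
P[1]: E(K, 0x4) = 0x2; 0xC ⊕ 0x2 = 0xE.
P[2]: E(K, 0xC) = 0xA; 0x6 ⊕ 0xA = 0xC.

P[0] = 0xF, P[1] = 0xE, P[2] = 0xC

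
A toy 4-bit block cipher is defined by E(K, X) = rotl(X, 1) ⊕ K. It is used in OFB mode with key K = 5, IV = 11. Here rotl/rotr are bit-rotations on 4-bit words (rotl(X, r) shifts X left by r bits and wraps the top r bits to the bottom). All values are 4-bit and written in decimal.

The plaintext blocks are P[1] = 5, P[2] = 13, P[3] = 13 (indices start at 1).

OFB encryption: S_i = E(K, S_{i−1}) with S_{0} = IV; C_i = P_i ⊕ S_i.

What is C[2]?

C[2] = 12

C[1]: S = E(K, 11) = 2; 5 ⊕ 2 = 7.
C[2]: S = E(K, 2) = 1; 13 ⊕ 1 = 12.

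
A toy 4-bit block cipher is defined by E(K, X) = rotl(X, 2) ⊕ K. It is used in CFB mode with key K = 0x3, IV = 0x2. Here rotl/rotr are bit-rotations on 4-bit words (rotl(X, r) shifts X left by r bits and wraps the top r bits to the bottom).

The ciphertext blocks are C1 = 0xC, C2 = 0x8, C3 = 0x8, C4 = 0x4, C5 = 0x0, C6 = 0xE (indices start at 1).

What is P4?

P4 = 0x5

CFB decryption: P_i = C_i ⊕ E(K, C_{i−1}), with C_{0} = IV.
P4: E(K, 0x8) = 0x1; 0x4 ⊕ 0x1 = 0x5.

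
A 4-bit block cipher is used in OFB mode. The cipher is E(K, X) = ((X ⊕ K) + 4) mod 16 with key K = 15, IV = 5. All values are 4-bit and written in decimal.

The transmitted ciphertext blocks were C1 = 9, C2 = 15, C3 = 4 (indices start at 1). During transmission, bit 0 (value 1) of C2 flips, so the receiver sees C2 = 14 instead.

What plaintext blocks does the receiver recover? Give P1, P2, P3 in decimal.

P1 = 7, P2 = 11, P3 = 10

OFB decryption: S_i = E(K, S_{i−1}) with S_{0} = IV; P_i = C_i ⊕ S_i.
Only C2 changed, to 14. In OFB, a change in C_i flips the same bit in P_i only; the keystream is unaffected. Decrypting the received ciphertext:
P1: S = E(K, 5) = 14; 9 ⊕ 14 = 7.
P2: S = E(K, 14) = 5; 14 ⊕ 5 = 11.
P3: S = E(K, 5) = 14; 4 ⊕ 14 = 10.
Blocks that differ from the original plaintext: P2.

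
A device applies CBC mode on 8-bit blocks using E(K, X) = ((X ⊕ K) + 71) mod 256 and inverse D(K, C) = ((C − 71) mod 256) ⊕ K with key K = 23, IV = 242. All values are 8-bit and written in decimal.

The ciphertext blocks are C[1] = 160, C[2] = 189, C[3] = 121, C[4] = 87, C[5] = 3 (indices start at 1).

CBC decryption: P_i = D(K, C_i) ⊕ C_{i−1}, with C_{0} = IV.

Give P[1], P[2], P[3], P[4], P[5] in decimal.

P[1]: D(K, 160) = 78; 78 ⊕ 242 = 188.
P[2]: D(K, 189) = 97; 97 ⊕ 160 = 193.
P[3]: D(K, 121) = 37; 37 ⊕ 189 = 152.
P[4]: D(K, 87) = 7; 7 ⊕ 121 = 126.
P[5]: D(K, 3) = 171; 171 ⊕ 87 = 252.

P[1] = 188, P[2] = 193, P[3] = 152, P[4] = 126, P[5] = 252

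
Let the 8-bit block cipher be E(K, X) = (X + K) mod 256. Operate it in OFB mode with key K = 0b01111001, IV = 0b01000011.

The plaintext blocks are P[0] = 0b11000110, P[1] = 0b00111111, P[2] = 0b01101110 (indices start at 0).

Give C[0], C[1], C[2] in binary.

C[0] = 0b01111010, C[1] = 0b00001010, C[2] = 0b11000000

OFB encryption: S_i = E(K, S_{i−1}) with S_{−1} = IV; C_i = P_i ⊕ S_i.
C[0]: S = E(K, 0b01000011) = 0b10111100; 0b11000110 ⊕ 0b10111100 = 0b01111010.
C[1]: S = E(K, 0b10111100) = 0b00110101; 0b00111111 ⊕ 0b00110101 = 0b00001010.
C[2]: S = E(K, 0b00110101) = 0b10101110; 0b01101110 ⊕ 0b10101110 = 0b11000000.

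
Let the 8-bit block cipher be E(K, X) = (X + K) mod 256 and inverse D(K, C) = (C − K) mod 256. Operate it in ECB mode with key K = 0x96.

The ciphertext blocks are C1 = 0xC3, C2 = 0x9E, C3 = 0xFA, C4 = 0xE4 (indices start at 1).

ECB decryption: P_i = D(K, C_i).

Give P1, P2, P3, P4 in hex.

P1: D(K, 0xC3) = 0x2D.
P2: D(K, 0x9E) = 0x08.
P3: D(K, 0xFA) = 0x64.
P4: D(K, 0xE4) = 0x4E.

P1 = 0x2D, P2 = 0x08, P3 = 0x64, P4 = 0x4E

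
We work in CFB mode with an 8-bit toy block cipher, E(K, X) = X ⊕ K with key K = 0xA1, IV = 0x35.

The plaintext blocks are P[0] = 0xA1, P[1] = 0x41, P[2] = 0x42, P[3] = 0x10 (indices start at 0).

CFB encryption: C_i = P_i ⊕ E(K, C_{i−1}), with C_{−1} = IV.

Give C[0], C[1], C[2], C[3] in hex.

C[0]: E(K, 0x35) = 0x94; 0xA1 ⊕ 0x94 = 0x35.
C[1]: E(K, 0x35) = 0x94; 0x41 ⊕ 0x94 = 0xD5.
C[2]: E(K, 0xD5) = 0x74; 0x42 ⊕ 0x74 = 0x36.
C[3]: E(K, 0x36) = 0x97; 0x10 ⊕ 0x97 = 0x87.

C[0] = 0x35, C[1] = 0xD5, C[2] = 0x36, C[3] = 0x87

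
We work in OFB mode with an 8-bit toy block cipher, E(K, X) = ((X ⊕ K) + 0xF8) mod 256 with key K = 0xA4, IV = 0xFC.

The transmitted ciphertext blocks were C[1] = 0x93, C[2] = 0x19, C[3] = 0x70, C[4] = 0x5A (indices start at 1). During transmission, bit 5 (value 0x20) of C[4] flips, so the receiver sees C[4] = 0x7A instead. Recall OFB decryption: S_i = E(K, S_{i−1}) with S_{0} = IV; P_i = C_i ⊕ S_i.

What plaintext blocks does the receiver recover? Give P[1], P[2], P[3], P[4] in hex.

Only C[4] changed, to 0x7A. In OFB, a change in C_i flips the same bit in P_i only; the keystream is unaffected. Decrypting the received ciphertext:
P[1]: S = E(K, 0xFC) = 0x50; 0x93 ⊕ 0x50 = 0xC3.
P[2]: S = E(K, 0x50) = 0xEC; 0x19 ⊕ 0xEC = 0xF5.
P[3]: S = E(K, 0xEC) = 0x40; 0x70 ⊕ 0x40 = 0x30.
P[4]: S = E(K, 0x40) = 0xDC; 0x7A ⊕ 0xDC = 0xA6.
Blocks that differ from the original plaintext: P[4].

P[1] = 0xC3, P[2] = 0xF5, P[3] = 0x30, P[4] = 0xA6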